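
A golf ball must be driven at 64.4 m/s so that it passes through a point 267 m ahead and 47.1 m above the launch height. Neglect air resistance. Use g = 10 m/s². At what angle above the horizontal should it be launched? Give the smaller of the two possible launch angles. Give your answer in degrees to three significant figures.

31.9°

Trajectory: y = x tanθ − g x² (1 + tan²θ)/(2v₀²). With x = 267, y = 47.1, v₀ = 64.4, g = 10.0:
85.95 tan²θ − 267 tanθ + (133.0) = 0.
tanθ = [267 ± √(267² − 4 × 85.95 × (133.0))] / (2 × 85.95) = (267 ± 159.8) / 171.9, giving tanθ = 0.6234 or 2.483.
θ = 31.94° or 68.07°; the smaller is 31.94°.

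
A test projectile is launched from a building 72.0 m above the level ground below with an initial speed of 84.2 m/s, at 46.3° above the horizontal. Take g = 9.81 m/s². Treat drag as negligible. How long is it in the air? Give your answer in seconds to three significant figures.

vₓ = 84.20 cos 46.3° = 58.17 m/s; v_y0 = 84.20 sin 46.3° = 60.87 m/s.
Vertical motion (up positive, ground at y = 0): 4.905 t² − (60.87) t − 72.0 = 0, so t = (60.87 + √(60.87² + 2·9.81·72.0)) / 9.81 = (60.87 + 71.54) / 9.81 = 13.50 s.

13.5 s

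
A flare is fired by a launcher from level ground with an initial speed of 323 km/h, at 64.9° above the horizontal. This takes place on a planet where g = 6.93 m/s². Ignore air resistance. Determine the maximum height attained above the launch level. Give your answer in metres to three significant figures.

Convert: 323 km/h = 323/3.6 = 89.72 m/s.
vₓ = 89.72 cos 64.9° = 38.06 m/s; v_y0 = 89.72 sin 64.9° = 81.25 m/s.
Maximum height: H = v_y0² / (2g) = 81.25² / (2 × 6.93) = 476.3 m.

476 m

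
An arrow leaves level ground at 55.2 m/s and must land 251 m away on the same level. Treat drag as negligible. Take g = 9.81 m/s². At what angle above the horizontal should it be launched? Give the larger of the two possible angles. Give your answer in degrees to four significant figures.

63.04°

R = v₀² sin 2θ / g gives sin 2θ = gR/v₀² = 9.81·251/55.2² = 0.8081.
2θ = 53.91° or 180° − 53.91° = 126.1°, so θ = 26.96° or 63.04°.
The larger angle is 63.04°.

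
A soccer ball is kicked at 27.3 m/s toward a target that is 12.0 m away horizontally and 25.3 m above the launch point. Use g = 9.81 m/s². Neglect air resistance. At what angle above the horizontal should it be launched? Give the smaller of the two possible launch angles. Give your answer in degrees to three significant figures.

70.4°

Trajectory: y = x tanθ − g x² (1 + tan²θ)/(2v₀²). With x = 12.0, y = 25.3, v₀ = 27.3, g = 9.81:
0.9477 tan²θ − 12.0 tanθ + (26.25) = 0.
tanθ = [12.0 ± √(12.0² − 4 × 0.9477 × (26.25))] / (2 × 0.9477) = (12.0 ± 6.671) / 1.895, giving tanθ = 2.812 or 9.850.
θ = 70.42° or 84.20°; the smaller is 70.42°.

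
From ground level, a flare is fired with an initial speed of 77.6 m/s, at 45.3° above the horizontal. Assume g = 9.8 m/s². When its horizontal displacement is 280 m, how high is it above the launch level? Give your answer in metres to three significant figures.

vₓ = 77.60 cos 45.3° = 54.58 m/s; v_y0 = 77.60 sin 45.3° = 55.16 m/s.
Time to reach x = 280 m: t = x/vₓ = 280/54.58 = 5.130 s.
Height: y = v_y0 t − ½ g t² = 55.16 × 5.130 − 4.900 × 5.130² = 282.9 − 128.9 = 154.0 m.

154 m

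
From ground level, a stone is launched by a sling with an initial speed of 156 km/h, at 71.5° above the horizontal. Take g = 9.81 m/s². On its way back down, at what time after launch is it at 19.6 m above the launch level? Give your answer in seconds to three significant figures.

Convert: 156 km/h = 156/3.6 = 43.33 m/s.
Resolve: vₓ = 43.33 cos 71.5° = 13.75 m/s and v_y0 = 43.33 sin 71.5° = 41.09 m/s.
Set y = v_y0 t − ½ g t² = 19.6: 4.905 t² − 41.09 t + 19.6 = 0.
Quadratic formula: t = (41.09 ± √1304.2) / 9.81 = (41.09 ± 36.11) / 9.81 → t = 0.5077 s or 7.870 s.
The descending-branch root is 7.870 s.

7.87 s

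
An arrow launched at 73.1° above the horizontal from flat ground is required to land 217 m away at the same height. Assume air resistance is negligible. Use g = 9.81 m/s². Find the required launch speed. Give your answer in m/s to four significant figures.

Level-ground range: R = v₀² sin(2θ)/g, so v₀ = √(gR / sin 2θ).
v₀ = √(9.81 × 217 / sin 146.2°) = √(2129 / 0.5563) = √3826.7 = 61.86 m/s.

61.86 m/s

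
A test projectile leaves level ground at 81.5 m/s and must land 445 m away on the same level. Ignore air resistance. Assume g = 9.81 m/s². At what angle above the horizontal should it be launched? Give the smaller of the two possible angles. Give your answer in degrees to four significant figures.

20.54°

From R = (v₀²/g) sin 2θ: sin 2θ = 9.81 × 445 / 6642.2 = 0.6572.
2θ = 41.09° or 180° − 41.09° = 138.9°, so θ = 20.54° or 69.46°.
The smaller angle is 20.54°.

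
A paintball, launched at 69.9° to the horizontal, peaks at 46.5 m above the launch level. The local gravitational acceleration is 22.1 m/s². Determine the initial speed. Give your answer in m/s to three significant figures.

At the peak v_y = 0, so v_y0 = √(2gH) = √(2 × 22.1 × 46.5) = 45.34 m/s.
v_y0 = v₀ sin θ ⇒ v₀ = 45.34 / sin 69.9° = 48.28 m/s.

48.3 m/s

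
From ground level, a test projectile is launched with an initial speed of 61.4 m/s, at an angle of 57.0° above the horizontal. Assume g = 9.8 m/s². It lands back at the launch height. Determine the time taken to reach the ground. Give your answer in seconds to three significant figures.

10.5 s

Horizontal component vₓ = 61.40 cos 57.0° = 33.44 m/s; vertical v_y0 = 61.40 sin 57.0° = 51.49 m/s.
It returns to y = 0 when t = 2 v_y0 / g = 2(51.49)/9.80 = 10.51 s.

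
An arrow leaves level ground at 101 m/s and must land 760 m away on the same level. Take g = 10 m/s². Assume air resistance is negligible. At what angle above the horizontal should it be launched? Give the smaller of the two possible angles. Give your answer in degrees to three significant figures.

24.1°

R = v₀² sin 2θ / g gives sin 2θ = gR/v₀² = 10.0·760/101² = 0.7450.
2θ = 48.16° or 180° − 48.16° = 131.8°, so θ = 24.08° or 65.92°.
The smaller angle is 24.08°.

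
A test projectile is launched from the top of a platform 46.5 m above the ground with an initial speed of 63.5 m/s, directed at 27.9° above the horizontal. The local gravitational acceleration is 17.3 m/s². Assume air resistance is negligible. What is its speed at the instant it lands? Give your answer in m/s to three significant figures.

Horizontal component vₓ = 63.50 cos 27.9° = 56.12 m/s; vertical v_y0 = 63.50 sin 27.9° = 29.71 m/s.
With up positive and y = 0 at the ground: y(t) = 46.5 + (29.71) t − 8.650 t². Setting y = 0 and taking the positive root: t = [29.71 + √(29.71² + 2·17.3·46.5)] / 17.3 = (29.71 + 49.92) / 17.3 = 4.603 s.
Vertical velocity at impact: v_y = v_y0 − g t = 29.71 − 17.3 × 4.603 = −49.92 m/s.
Speed: |v| = √(vₓ² + v_y²) = √(56.12² + 49.92²) = 75.11 m/s.

75.1 m/s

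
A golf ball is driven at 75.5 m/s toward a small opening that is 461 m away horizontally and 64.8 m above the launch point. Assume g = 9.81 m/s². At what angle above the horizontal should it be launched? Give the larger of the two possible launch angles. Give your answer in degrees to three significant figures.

60.2°

Trajectory: y = x tanθ − g x² (1 + tan²θ)/(2v₀²). With x = 461, y = 64.8, v₀ = 75.5, g = 9.81:
182.9 tan²θ − 461 tanθ + (247.7) = 0.
tanθ = [461 ± √(461² − 4 × 182.9 × (247.7))] / (2 × 182.9) = (461 ± 177.1) / 365.7, giving tanθ = 0.7763 or 1.745.
θ = 37.82° or 60.18°; the larger is 60.18°.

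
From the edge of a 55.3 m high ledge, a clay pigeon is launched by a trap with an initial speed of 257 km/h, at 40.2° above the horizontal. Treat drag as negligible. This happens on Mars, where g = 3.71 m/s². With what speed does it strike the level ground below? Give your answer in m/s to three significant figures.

74.2 m/s

Convert: 257 km/h = 257/3.6 = 71.39 m/s.
vₓ = 71.39 cos 40.2° = 54.53 m/s; v_y0 = 71.39 sin 40.2° = 46.08 m/s.
With up positive and y = 0 at the ground: y(t) = 55.3 + (46.08) t − 1.855 t². Setting y = 0 and taking the positive root: t = [46.08 + √(46.08² + 2·3.71·55.3)] / 3.71 = (46.08 + 50.33) / 3.71 = 25.99 s.
Vertical velocity at impact: v_y = v_y0 − g t = 46.08 − 3.71 × 25.99 = −50.33 m/s.
Speed: |v| = √(vₓ² + v_y²) = √(54.53² + 50.33²) = 74.21 m/s.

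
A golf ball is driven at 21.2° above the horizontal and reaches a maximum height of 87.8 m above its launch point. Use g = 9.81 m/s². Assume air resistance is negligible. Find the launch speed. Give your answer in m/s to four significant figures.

At the peak v_y = 0, so v_y0 = √(2gH) = √(2 × 9.81 × 87.8) = 41.50 m/s.
v_y0 = v₀ sin θ ⇒ v₀ = 41.50 / sin 21.2° = 114.8 m/s.

114.8 m/s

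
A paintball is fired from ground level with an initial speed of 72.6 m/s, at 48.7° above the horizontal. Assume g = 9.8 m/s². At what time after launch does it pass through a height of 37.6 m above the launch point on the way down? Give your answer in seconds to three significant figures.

Resolve: vₓ = 72.60 cos 48.7° = 47.92 m/s and v_y0 = 72.60 sin 48.7° = 54.54 m/s.
Set y = v_y0 t − ½ g t² = 37.6: 4.900 t² − 54.54 t + 37.6 = 0.
Quadratic formula: t = (54.54 ± √2237.8) / 9.80 = (54.54 ± 47.31) / 9.80 → t = 0.7384 s or 10.39 s.
The descending-branch root is 10.39 s.

10.4 s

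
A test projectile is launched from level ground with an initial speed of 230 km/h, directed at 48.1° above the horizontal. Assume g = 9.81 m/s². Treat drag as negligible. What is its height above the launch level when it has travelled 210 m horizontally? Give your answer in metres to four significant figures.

Convert: 230 km/h = 230/3.6 = 63.89 m/s.
vₓ = 63.89 cos 48.1° = 42.67 m/s; v_y0 = 63.89 sin 48.1° = 47.55 m/s.
x = vₓ t ⇒ t = 210/42.67 = 4.922 s.
Height: y = v_y0 t − ½ g t² = 47.55 × 4.922 − 4.905 × 4.922² = 234.0 − 118.8 = 115.2 m.

115.2 m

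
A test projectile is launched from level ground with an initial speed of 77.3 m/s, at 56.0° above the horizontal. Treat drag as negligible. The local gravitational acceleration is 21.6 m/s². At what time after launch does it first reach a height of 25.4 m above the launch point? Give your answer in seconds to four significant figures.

0.4271 s

Resolve: vₓ = 77.30 cos 56.0° = 43.23 m/s and v_y0 = 77.30 sin 56.0° = 64.08 m/s.
Height y(t) = 64.08 t − 10.80 t² = 25.4 gives 10.80 t² − 64.08 t + 25.4 = 0.
t = [64.08 ± √(64.08² − 2·21.6·25.4)] / 21.6 = (64.08 ± 54.86) / 21.6, so t = 0.4271 s or t = 5.507 s.
The first (ascending) time is 0.4271 s.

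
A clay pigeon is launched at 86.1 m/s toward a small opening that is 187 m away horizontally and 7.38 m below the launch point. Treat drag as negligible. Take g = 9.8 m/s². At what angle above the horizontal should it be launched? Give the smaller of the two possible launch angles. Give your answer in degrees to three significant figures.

4.86°

Trajectory: y = x tanθ − g x² (1 + tan²θ)/(2v₀²). With x = 187, y = −7.38, v₀ = 86.1, g = 9.80:
23.11 tan²θ − 187 tanθ + (15.73) = 0.
tanθ = [187 ± √(187² − 4 × 23.11 × (15.73))] / (2 × 23.11) = (187 ± 183.1) / 46.23, giving tanθ = 0.08503 or 8.005.
θ = 4.860° or 82.88°; the smaller is 4.860°.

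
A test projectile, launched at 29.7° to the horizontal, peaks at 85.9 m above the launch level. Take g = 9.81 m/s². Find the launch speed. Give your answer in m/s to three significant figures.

82.9 m/s

At the peak v_y = 0, so v_y0 = √(2gH) = √(2 × 9.81 × 85.9) = 41.05 m/s.
v_y0 = v₀ sin θ ⇒ v₀ = 41.05 / sin 29.7° = 82.86 m/s.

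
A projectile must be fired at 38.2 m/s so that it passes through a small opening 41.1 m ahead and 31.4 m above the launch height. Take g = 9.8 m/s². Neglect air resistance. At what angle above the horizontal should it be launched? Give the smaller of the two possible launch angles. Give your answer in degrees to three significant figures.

46.6°

Trajectory: y = x tanθ − g x² (1 + tan²θ)/(2v₀²). With x = 41.1, y = 31.4, v₀ = 38.2, g = 9.80:
5.672 tan²θ − 41.1 tanθ + (37.07) = 0.
tanθ = [41.1 ± √(41.1² − 4 × 5.672 × (37.07))] / (2 × 5.672) = (41.1 ± 29.12) / 11.34, giving tanθ = 1.056 or 6.190.
θ = 46.56° or 80.82°; the smaller is 46.56°.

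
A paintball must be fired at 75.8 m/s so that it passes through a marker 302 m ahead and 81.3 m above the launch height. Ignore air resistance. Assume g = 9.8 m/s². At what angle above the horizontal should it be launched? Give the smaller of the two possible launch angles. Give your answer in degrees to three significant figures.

Trajectory: y = x tanθ − g x² (1 + tan²θ)/(2v₀²). With x = 302, y = 81.3, v₀ = 75.8, g = 9.80:
77.78 tan²θ − 302 tanθ + (159.1) = 0.
tanθ = [302 ± √(302² − 4 × 77.78 × (159.1))] / (2 × 77.78) = (302 ± 204.2) / 155.6, giving tanθ = 0.6285 or 3.254.
θ = 32.15° or 72.92°; the smaller is 32.15°.

32.1°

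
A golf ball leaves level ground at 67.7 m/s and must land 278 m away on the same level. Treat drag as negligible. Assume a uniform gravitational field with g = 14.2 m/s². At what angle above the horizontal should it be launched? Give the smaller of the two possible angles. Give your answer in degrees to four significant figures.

R = v₀² sin 2θ / g gives sin 2θ = gR/v₀² = 14.2·278/67.7² = 0.8613.
2θ = 59.46° or 180° − 59.46° = 120.5°, so θ = 29.73° or 60.27°.
The smaller angle is 29.73°.

29.73°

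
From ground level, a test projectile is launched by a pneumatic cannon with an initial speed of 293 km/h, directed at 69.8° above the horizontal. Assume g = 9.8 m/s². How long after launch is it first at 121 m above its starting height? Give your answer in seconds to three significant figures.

1.79 s

Convert: 293 km/h = 293/3.6 = 81.39 m/s.
vₓ = 81.39 cos 69.8° = 28.10 m/s; v_y0 = 81.39 sin 69.8° = 76.38 m/s.
Height y(t) = 76.38 t − 4.900 t² = 121 gives 4.900 t² − 76.38 t + 121 = 0.
t = [76.38 ± √(76.38² − 2·9.80·121)] / 9.80 = (76.38 ± 58.85) / 9.80, so t = 1.790 s or t = 13.80 s.
The first (ascending) time is 1.790 s.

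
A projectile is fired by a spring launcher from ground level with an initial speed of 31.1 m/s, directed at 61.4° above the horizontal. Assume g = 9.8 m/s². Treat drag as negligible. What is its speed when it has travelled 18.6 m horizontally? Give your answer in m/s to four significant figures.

Horizontal component vₓ = 31.10 cos 61.4° = 14.89 m/s; vertical v_y0 = 31.10 sin 61.4° = 27.31 m/s.
Time to reach x = 18.6 m: t = x/vₓ = 18.6/14.89 = 1.249 s.
Vertical velocity there: v_y = v_y0 − g t = 27.31 − 9.80 × 1.249 = 15.06 m/s.
Speed: √(vₓ² + v_y²) = √(14.89² + 15.06²) = 21.18 m/s.

21.18 m/s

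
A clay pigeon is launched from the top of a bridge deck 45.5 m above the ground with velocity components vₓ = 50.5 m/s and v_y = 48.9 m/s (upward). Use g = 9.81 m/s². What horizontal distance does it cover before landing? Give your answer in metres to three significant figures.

With up positive and y = 0 at the ground: y(t) = 45.5 + (48.90) t − 4.905 t². Setting y = 0 and taking the positive root: t = [48.90 + √(48.90² + 2·9.81·45.5)] / 9.81 = (48.90 + 57.31) / 9.81 = 10.83 s.
Horizontal distance: R = vₓ t = 50.50 × 10.83 = 546.7 m.

547 m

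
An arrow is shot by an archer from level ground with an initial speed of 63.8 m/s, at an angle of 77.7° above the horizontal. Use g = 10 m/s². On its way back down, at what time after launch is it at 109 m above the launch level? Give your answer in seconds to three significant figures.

Resolve: vₓ = 63.80 cos 77.7° = 13.59 m/s and v_y0 = 63.80 sin 77.7° = 62.34 m/s.
Require v_y0 t − ½ g t² = 109, i.e. 5.000 t² − 62.34 t + 109 = 0.
Quadratic formula: t = (62.34 ± √1705.7) / 10.0 = (62.34 ± 41.30) / 10.0 → t = 2.104 s or 10.36 s.
The descending-branch root is 10.36 s.

10.4 s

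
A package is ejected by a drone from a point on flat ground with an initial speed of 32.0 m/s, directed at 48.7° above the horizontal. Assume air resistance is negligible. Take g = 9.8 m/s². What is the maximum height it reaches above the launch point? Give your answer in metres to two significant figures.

vₓ = 32.00 cos 48.7° = 21.12 m/s; v_y0 = 32.00 sin 48.7° = 24.04 m/s.
At the apex v_y = 0, so H = v_y0²/(2g) = 24.04²/19.60 = 29.49 m.

29 m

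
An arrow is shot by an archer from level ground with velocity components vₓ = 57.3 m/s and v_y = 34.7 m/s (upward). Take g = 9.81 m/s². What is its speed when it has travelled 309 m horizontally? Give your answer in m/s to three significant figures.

At x = 309 m, t = x/vₓ = 309/57.30 = 5.393 s.
Vertical velocity there: v_y = v_y0 − g t = 34.70 − 9.81 × 5.393 = −18.20 m/s.
Speed: √(vₓ² + v_y²) = √(57.30² + 18.20²) = 60.12 m/s.

60.1 m/s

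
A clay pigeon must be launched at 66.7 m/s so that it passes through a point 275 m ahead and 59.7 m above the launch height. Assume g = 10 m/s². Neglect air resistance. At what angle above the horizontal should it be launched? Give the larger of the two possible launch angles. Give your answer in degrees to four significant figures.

68.77°

Trajectory: y = x tanθ − g x² (1 + tan²θ)/(2v₀²). With x = 275, y = 59.7, v₀ = 66.7, g = 10.0:
84.99 tan²θ − 275 tanθ + (144.7) = 0.
tanθ = [275 ± √(275² − 4 × 84.99 × (144.7))] / (2 × 84.99) = (275 ± 162.6) / 170.0, giving tanθ = 0.6613 or 2.574.
θ = 33.48° or 68.77°; the larger is 68.77°.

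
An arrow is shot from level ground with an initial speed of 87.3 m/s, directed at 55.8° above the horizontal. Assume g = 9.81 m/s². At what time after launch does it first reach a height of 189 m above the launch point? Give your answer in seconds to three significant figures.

Resolve: vₓ = 87.30 cos 55.8° = 49.07 m/s and v_y0 = 87.30 sin 55.8° = 72.20 m/s.
Require v_y0 t − ½ g t² = 189, i.e. 4.905 t² − 72.20 t + 189 = 0.
t = [72.20 ± √(72.20² − 2·9.81·189)] / 9.81 = (72.20 ± 38.80) / 9.81, so t = 3.405 s or t = 11.32 s.
The first (ascending) time is 3.405 s.

3.41 s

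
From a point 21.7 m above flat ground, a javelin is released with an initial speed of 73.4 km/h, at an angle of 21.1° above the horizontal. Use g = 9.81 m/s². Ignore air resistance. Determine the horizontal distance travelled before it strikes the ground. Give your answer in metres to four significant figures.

Convert: 73.4 km/h = 73.4/3.6 = 20.39 m/s.
Resolve: vₓ = 20.39 cos 21.1° = 19.02 m/s and v_y0 = 20.39 sin 21.1° = 7.340 m/s.
Vertical motion (up positive, ground at y = 0): 4.905 t² − (7.340) t − 21.7 = 0, so t = (7.340 + √(7.340² + 2·9.81·21.7)) / 9.81 = (7.340 + 21.90) / 9.81 = 2.981 s.
Horizontal distance: R = vₓ t = 19.02 × 2.981 = 56.70 m.

56.70 m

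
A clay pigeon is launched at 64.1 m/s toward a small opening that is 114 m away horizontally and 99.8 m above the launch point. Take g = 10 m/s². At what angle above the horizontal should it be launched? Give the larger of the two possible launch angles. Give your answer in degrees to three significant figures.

Trajectory: y = x tanθ − g x² (1 + tan²θ)/(2v₀²). With x = 114, y = 99.8, v₀ = 64.1, g = 10.0:
15.81 tan²θ − 114 tanθ + (115.6) = 0.
tanθ = [114 ± √(114² − 4 × 15.81 × (115.6))] / (2 × 15.81) = (114 ± 75.38) / 31.63, giving tanθ = 1.221 or 5.987.
θ = 50.68° or 80.52°; the larger is 80.52°.

80.5°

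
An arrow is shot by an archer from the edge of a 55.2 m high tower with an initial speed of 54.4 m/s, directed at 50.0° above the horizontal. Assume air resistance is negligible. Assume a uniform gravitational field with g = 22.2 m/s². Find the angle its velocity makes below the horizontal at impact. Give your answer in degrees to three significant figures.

61.6°

Resolve: vₓ = 54.40 cos 50.0° = 34.97 m/s and v_y0 = 54.40 sin 50.0° = 41.67 m/s.
With up positive and y = 0 at the ground: y(t) = 55.2 + (41.67) t − 11.10 t². Setting y = 0 and taking the positive root: t = [41.67 + √(41.67² + 2·22.2·55.2)] / 22.2 = (41.67 + 64.71) / 22.2 = 4.792 s.
At impact: v_y = v_y0 − g t = −64.71 m/s; vₓ = 34.97 m/s.
Angle below horizontal: arctan(|v_y|/vₓ) = arctan(64.71/34.97) = 61.61°.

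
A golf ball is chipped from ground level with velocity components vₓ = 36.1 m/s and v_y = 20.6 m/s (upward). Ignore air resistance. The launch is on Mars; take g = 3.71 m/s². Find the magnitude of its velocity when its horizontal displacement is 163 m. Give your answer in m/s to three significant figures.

Time to reach x = 163 m: t = x/vₓ = 163/36.10 = 4.515 s.
Vertical velocity there: v_y = v_y0 − g t = 20.60 − 3.71 × 4.515 = 3.848 m/s.
Speed: √(vₓ² + v_y²) = √(36.10² + 3.848²) = 36.30 m/s.

36.3 m/s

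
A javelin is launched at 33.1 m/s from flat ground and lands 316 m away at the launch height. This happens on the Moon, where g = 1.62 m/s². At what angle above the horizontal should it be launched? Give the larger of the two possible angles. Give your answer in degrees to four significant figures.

76.07°

R = v₀² sin 2θ / g gives sin 2θ = gR/v₀² = 1.62·316/33.1² = 0.4672.
2θ = 27.86° or 180° − 27.86° = 152.1°, so θ = 13.93° or 76.07°.
The larger angle is 76.07°.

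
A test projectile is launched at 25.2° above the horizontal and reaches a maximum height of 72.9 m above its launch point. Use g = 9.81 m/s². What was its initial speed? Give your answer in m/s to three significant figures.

At the peak v_y = 0, so v_y0 = √(2gH) = √(2 × 9.81 × 72.9) = 37.82 m/s.
v_y0 = v₀ sin θ ⇒ v₀ = 37.82 / sin 25.2° = 88.82 m/s.

88.8 m/s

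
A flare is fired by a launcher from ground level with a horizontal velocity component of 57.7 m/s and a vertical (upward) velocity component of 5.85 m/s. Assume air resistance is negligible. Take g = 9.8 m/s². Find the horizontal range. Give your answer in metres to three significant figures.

68.9 m

Time aloft: T = 2 v_y0 / g = 2 × 5.850 / 9.80 = 1.194 s.
Range: R = vₓ T = 57.70 × 1.194 = 68.89 m.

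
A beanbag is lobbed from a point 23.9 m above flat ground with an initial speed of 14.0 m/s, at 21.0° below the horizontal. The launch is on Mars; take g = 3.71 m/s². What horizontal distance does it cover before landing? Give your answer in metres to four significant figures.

vₓ = 14.00 cos 21.0° = 13.07 m/s; v_y0 = −5.017 m/s (downward).
With up positive and y = 0 at the ground: y(t) = 23.9 + (−5.017) t − 1.855 t². Setting y = 0 and taking the positive root: t = [−5.017 + √(5.017² + 2·3.71·23.9)] / 3.71 = (−5.017 + 14.23) / 3.71 = 2.483 s.
Horizontal distance: R = vₓ t = 13.07 × 2.483 = 32.46 m.

32.46 m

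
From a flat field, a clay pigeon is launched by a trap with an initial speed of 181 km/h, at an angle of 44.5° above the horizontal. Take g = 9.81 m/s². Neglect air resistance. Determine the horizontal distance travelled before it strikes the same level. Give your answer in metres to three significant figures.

258 m

Convert: 181 km/h = 181/3.6 = 50.28 m/s.
Components: vₓ = 50.28 cos 44.5° = 35.86 m/s, v_y0 = 50.28 sin 44.5° = 35.24 m/s.
Flight time T = 2 v_y0 / g = 7.185 s.
Horizontal distance R = vₓ T = 35.86 × 7.185 = 257.6 m.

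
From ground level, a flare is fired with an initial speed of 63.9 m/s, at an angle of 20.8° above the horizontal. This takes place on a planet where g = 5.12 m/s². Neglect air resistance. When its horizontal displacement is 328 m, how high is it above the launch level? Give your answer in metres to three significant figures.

Components: vₓ = 63.90 cos 20.8° = 59.74 m/s, v_y0 = 63.90 sin 20.8° = 22.69 m/s.
Time to reach x = 328 m: t = x/vₓ = 328/59.74 = 5.491 s.
Height: y = v_y0 t − ½ g t² = 22.69 × 5.491 − 2.560 × 5.491² = 124.6 − 77.18 = 47.41 m.

47.4 m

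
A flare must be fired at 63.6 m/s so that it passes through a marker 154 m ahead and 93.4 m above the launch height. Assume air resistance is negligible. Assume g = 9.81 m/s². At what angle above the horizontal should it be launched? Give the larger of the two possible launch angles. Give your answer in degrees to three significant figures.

Trajectory: y = x tanθ − g x² (1 + tan²θ)/(2v₀²). With x = 154, y = 93.4, v₀ = 63.6, g = 9.81:
28.76 tan²θ − 154 tanθ + (122.2) = 0.
tanθ = [154 ± √(154² − 4 × 28.76 × (122.2))] / (2 × 28.76) = (154 ± 98.30) / 57.52, giving tanθ = 0.9683 or 4.387.
θ = 44.08° or 77.16°; the larger is 77.16°.

77.2°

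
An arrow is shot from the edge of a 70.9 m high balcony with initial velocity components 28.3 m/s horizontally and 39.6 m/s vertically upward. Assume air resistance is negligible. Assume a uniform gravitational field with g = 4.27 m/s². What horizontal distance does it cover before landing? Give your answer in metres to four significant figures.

571.5 m

With up positive and y = 0 at the ground: y(t) = 70.9 + (39.60) t − 2.135 t². Setting y = 0 and taking the positive root: t = [39.60 + √(39.60² + 2·4.27·70.9)] / 4.27 = (39.60 + 46.62) / 4.27 = 20.19 s.
Horizontal distance: R = vₓ t = 28.30 × 20.19 = 571.5 m.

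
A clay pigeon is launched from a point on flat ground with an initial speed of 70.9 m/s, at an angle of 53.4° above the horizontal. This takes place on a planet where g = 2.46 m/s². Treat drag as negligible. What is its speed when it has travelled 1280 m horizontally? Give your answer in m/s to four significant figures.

vₓ = 70.90 cos 53.4° = 42.27 m/s; v_y0 = 70.90 sin 53.4° = 56.92 m/s.
Time to reach x = 1280 m: t = x/vₓ = 1280/42.27 = 30.28 s.
Vertical velocity there: v_y = v_y0 − g t = 56.92 − 2.46 × 30.28 = −17.57 m/s.
Speed: √(vₓ² + v_y²) = √(42.27² + 17.57²) = 45.78 m/s.

45.78 m/s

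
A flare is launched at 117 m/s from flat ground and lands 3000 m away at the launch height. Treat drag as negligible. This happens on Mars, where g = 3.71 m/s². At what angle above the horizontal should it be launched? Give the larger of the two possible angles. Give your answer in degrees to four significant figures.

62.80°

R = v₀² sin 2θ / g gives sin 2θ = gR/v₀² = 3.71·3000/117² = 0.8131.
2θ = 54.40° or 180° − 54.40° = 125.6°, so θ = 27.20° or 62.80°.
The larger angle is 62.80°.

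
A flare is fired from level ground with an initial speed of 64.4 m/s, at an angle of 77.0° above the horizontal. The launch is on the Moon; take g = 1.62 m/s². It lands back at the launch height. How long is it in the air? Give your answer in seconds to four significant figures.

77.47 s

Components: vₓ = 64.40 cos 77.0° = 14.49 m/s, v_y0 = 64.40 sin 77.0° = 62.75 m/s.
It returns to y = 0 when t = 2 v_y0 / g = 2(62.75)/1.62 = 77.47 s.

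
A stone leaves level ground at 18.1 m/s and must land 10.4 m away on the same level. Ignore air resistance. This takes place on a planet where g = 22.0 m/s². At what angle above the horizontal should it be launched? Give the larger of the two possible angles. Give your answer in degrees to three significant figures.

Level-ground range R = v₀² sin(2θ)/g ⇒ sin(2θ) = gR/v₀² = 22.0 × 10.4 / 18.1² = 0.6984.
2θ = 44.30° or 180° − 44.30° = 135.7°, so θ = 22.15° or 67.85°.
The larger angle is 67.85°.

67.9°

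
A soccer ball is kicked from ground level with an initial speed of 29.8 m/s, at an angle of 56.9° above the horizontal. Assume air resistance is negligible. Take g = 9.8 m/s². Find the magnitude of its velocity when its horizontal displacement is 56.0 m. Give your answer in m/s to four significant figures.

18.48 m/s

Horizontal component vₓ = 29.80 cos 56.9° = 16.27 m/s; vertical v_y0 = 29.80 sin 56.9° = 24.96 m/s.
x = vₓ t ⇒ t = 56.0/16.27 = 3.441 s.
Vertical velocity there: v_y = v_y0 − g t = 24.96 − 9.80 × 3.441 = −8.759 m/s.
Speed: √(vₓ² + v_y²) = √(16.27² + 8.759²) = 18.48 m/s.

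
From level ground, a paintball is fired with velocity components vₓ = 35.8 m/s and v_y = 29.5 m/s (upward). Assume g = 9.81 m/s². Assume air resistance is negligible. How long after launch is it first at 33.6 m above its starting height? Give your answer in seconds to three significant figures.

1.53 s

Require v_y0 t − ½ g t² = 33.6, i.e. 4.905 t² − 29.50 t + 33.6 = 0.
Quadratic formula: t = (29.50 ± √211.02) / 9.81 = (29.50 ± 14.53) / 9.81 → t = 1.526 s or 4.488 s.
The first (ascending) time is 1.526 s.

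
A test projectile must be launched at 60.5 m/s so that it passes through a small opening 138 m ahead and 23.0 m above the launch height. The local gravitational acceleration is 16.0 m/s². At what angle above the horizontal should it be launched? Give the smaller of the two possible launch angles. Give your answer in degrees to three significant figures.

29.4°

Trajectory: y = x tanθ − g x² (1 + tan²θ)/(2v₀²). With x = 138, y = 23.0, v₀ = 60.5, g = 16.0:
41.62 tan²θ − 138 tanθ + (64.62) = 0.
tanθ = [138 ± √(138² − 4 × 41.62 × (64.62))] / (2 × 41.62) = (138 ± 91.02) / 83.25, giving tanθ = 0.5643 or 2.751.
θ = 29.44° or 70.02°; the smaller is 29.44°.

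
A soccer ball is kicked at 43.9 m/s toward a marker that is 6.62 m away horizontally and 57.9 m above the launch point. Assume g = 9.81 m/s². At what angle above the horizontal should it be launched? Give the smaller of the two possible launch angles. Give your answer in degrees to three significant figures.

Trajectory: y = x tanθ − g x² (1 + tan²θ)/(2v₀²). With x = 6.62, y = 57.9, v₀ = 43.9, g = 9.81:
0.1115 tan²θ − 6.62 tanθ + (58.01) = 0.
tanθ = [6.62 ± √(6.62² − 4 × 0.1115 × (58.01))] / (2 × 0.1115) = (6.62 ± 4.236) / 0.2231, giving tanθ = 10.69 or 48.66.
θ = 84.65° or 88.82°; the smaller is 84.65°.

84.7°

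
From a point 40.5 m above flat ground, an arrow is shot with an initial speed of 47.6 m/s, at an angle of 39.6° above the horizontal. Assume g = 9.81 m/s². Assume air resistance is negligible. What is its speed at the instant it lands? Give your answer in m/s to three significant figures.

55.3 m/s

vₓ = 47.60 cos 39.6° = 36.68 m/s; v_y0 = 47.60 sin 39.6° = 30.34 m/s.
The projectile lands when y = 40.5 + (30.34) t − ½·9.81·t² = 0. Positive root: t = (30.34 + √(30.34² + 2·9.81·40.5)) / 9.81 = (30.34 + 41.42) / 9.81 = 7.315 s.
Vertical velocity at impact: v_y = v_y0 − g t = 30.34 − 9.81 × 7.315 = −41.42 m/s.
Speed: |v| = √(vₓ² + v_y²) = √(36.68² + 41.42²) = 55.32 m/s.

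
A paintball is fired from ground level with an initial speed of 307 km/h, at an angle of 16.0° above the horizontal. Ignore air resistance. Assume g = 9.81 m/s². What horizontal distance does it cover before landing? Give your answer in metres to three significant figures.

Convert: 307 km/h = 307/3.6 = 85.28 m/s.
Resolve: vₓ = 85.28 cos 16.0° = 81.97 m/s and v_y0 = 85.28 sin 16.0° = 23.51 m/s.
Time aloft: T = 2 v_y0 / g = 2 × 23.51 / 9.81 = 4.792 s.
Range: R = vₓ T = 81.97 × 4.792 = 392.8 m.

393 m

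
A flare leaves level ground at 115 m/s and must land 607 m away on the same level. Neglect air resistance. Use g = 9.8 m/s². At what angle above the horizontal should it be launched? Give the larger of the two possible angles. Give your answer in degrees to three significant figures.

From R = (v₀²/g) sin 2θ: sin 2θ = 9.80 × 607 / 13225 = 0.4498.
2θ = 26.73° or 180° − 26.73° = 153.3°, so θ = 13.37° or 76.63°.
The larger angle is 76.63°.

76.6°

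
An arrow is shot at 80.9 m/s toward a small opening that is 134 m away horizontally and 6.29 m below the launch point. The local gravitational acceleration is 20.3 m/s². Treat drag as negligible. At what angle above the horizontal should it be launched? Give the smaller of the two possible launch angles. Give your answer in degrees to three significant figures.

9.46°

Trajectory: y = x tanθ − g x² (1 + tan²θ)/(2v₀²). With x = 134, y = −6.29, v₀ = 80.9, g = 20.3:
27.85 tan²θ − 134 tanθ + (21.56) = 0.
tanθ = [134 ± √(134² − 4 × 27.85 × (21.56))] / (2 × 27.85) = (134 ± 124.7) / 55.69, giving tanθ = 0.1666 or 4.645.
θ = 9.461° or 77.85°; the smaller is 9.461°.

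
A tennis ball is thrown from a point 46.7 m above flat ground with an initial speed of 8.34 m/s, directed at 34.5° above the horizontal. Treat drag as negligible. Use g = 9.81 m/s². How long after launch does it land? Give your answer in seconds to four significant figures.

3.604 s

Resolve: vₓ = 8.340 cos 34.5° = 6.873 m/s and v_y0 = 8.340 sin 34.5° = 4.724 m/s.
Vertical motion (up positive, ground at y = 0): 4.905 t² − (4.724) t − 46.7 = 0, so t = (4.724 + √(4.724² + 2·9.81·46.7)) / 9.81 = (4.724 + 30.64) / 9.81 = 3.604 s.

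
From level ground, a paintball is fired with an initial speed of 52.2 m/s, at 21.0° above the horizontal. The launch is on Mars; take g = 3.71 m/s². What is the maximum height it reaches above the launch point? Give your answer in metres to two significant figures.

47 m

Resolve: vₓ = 52.20 cos 21.0° = 48.73 m/s and v_y0 = 52.20 sin 21.0° = 18.71 m/s.
Maximum height: H = v_y0² / (2g) = 18.71² / (2 × 3.71) = 47.16 m.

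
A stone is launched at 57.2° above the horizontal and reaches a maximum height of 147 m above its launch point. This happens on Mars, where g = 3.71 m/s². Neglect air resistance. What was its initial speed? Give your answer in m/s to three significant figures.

39.3 m/s

At the peak v_y = 0, so v_y0 = √(2gH) = √(2 × 3.71 × 147) = 33.03 m/s.
v_y0 = v₀ sin θ ⇒ v₀ = 33.03 / sin 57.2° = 39.29 m/s.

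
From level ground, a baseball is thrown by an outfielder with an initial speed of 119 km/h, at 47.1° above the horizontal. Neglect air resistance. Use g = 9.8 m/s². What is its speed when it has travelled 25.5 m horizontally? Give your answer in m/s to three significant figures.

Convert: 119 km/h = 119/3.6 = 33.06 m/s.
Resolve: vₓ = 33.06 cos 47.1° = 22.50 m/s and v_y0 = 33.06 sin 47.1° = 24.21 m/s.
Time to reach x = 25.5 m: t = x/vₓ = 25.5/22.50 = 1.133 s.
Vertical velocity there: v_y = v_y0 − g t = 24.21 − 9.80 × 1.133 = 13.11 m/s.
Speed: √(vₓ² + v_y²) = √(22.50² + 13.11²) = 26.04 m/s.

26.0 m/s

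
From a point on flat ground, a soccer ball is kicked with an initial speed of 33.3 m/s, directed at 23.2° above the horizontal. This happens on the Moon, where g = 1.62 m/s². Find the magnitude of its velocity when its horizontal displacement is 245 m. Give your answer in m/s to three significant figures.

Components: vₓ = 33.30 cos 23.2° = 30.61 m/s, v_y0 = 33.30 sin 23.2° = 13.12 m/s.
Time to reach x = 245 m: t = x/vₓ = 245/30.61 = 8.005 s.
Vertical velocity there: v_y = v_y0 − g t = 13.12 − 1.62 × 8.005 = 0.1507 m/s.
Speed: √(vₓ² + v_y²) = √(30.61² + 0.1507²) = 30.61 m/s.

30.6 m/s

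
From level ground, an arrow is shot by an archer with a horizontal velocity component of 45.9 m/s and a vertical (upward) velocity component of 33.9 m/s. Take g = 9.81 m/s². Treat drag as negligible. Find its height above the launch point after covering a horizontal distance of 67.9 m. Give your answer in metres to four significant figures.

39.41 m

x = vₓ t ⇒ t = 67.9/45.90 = 1.479 s.
Height: y = v_y0 t − ½ g t² = 33.90 × 1.479 − 4.905 × 1.479² = 50.15 − 10.73 = 39.41 m.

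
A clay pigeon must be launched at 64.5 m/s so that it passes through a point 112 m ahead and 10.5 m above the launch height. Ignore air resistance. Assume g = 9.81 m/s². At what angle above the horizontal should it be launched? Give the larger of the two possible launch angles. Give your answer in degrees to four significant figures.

Trajectory: y = x tanθ − g x² (1 + tan²θ)/(2v₀²). With x = 112, y = 10.5, v₀ = 64.5, g = 9.81:
14.79 tan²θ − 112 tanθ + (25.29) = 0.
tanθ = [112 ± √(112² − 4 × 14.79 × (25.29))] / (2 × 14.79) = (112 ± 105.1) / 29.58, giving tanθ = 0.2330 or 7.340.
θ = 13.11° or 82.24°; the larger is 82.24°.

82.24°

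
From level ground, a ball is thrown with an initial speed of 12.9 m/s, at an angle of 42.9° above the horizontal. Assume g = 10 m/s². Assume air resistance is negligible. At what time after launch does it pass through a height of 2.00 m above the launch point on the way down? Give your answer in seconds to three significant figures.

1.49 s

Resolve: vₓ = 12.90 cos 42.9° = 9.450 m/s and v_y0 = 12.90 sin 42.9° = 8.781 m/s.
Height y(t) = 8.781 t − 5.000 t² = 2.00 gives 5.000 t² − 8.781 t + 2.00 = 0.
t = [8.781 ± √(8.781² − 2·10.0·2.00)] / 10.0 = (8.781 ± 6.092) / 10.0, so t = 0.2689 s or t = 1.487 s.
The descending-branch root is 1.487 s.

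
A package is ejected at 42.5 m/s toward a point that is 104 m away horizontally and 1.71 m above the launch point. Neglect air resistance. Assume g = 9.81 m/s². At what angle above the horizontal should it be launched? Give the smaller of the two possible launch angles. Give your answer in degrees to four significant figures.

18.24°

Trajectory: y = x tanθ − g x² (1 + tan²θ)/(2v₀²). With x = 104, y = 1.71, v₀ = 42.5, g = 9.81:
29.37 tan²θ − 104 tanθ + (31.08) = 0.
tanθ = [104 ± √(104² − 4 × 29.37 × (31.08))] / (2 × 29.37) = (104 ± 84.64) / 58.74, giving tanθ = 0.3295 or 3.211.
θ = 18.24° or 72.70°; the smaller is 18.24°.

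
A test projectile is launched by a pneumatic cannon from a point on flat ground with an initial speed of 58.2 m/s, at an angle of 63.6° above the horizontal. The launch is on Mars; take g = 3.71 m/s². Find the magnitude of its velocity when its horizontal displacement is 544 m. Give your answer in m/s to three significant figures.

36.6 m/s

Horizontal component vₓ = 58.20 cos 63.6° = 25.88 m/s; vertical v_y0 = 58.20 sin 63.6° = 52.13 m/s.
Time to reach x = 544 m: t = x/vₓ = 544/25.88 = 21.02 s.
Vertical velocity there: v_y = v_y0 − g t = 52.13 − 3.71 × 21.02 = −25.86 m/s.
Speed: √(vₓ² + v_y²) = √(25.88² + 25.86²) = 36.58 m/s.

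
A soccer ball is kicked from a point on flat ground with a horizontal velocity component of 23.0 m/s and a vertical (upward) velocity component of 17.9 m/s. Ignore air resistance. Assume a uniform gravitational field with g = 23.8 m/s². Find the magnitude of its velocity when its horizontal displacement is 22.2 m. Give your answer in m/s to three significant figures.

Time to reach x = 22.2 m: t = x/vₓ = 22.2/23.00 = 0.9652 s.
Vertical velocity there: v_y = v_y0 − g t = 17.90 − 23.8 × 0.9652 = −5.072 m/s.
Speed: √(vₓ² + v_y²) = √(23.00² + 5.072²) = 23.55 m/s.

23.6 m/s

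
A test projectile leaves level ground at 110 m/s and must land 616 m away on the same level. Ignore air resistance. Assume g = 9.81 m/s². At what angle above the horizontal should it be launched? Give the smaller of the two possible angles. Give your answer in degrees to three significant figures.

R = v₀² sin 2θ / g gives sin 2θ = gR/v₀² = 9.81·616/110² = 0.4994.
2θ = 29.96° or 180° − 29.96° = 150.0°, so θ = 14.98° or 75.02°.
The smaller angle is 14.98°.

15.0°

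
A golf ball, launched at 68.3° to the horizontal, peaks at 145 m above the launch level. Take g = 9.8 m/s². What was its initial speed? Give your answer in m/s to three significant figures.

At the peak v_y = 0, so v_y0 = √(2gH) = √(2 × 9.80 × 145) = 53.31 m/s.
v_y0 = v₀ sin θ ⇒ v₀ = 53.31 / sin 68.3° = 57.38 m/s.

57.4 m/s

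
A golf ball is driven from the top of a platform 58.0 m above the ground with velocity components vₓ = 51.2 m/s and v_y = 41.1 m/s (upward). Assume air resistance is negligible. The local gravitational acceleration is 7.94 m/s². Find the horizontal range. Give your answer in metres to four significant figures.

The projectile lands when y = 58.0 + (41.10) t − ½·7.94·t² = 0. Positive root: t = (41.10 + √(41.10² + 2·7.94·58.0)) / 7.94 = (41.10 + 51.09) / 7.94 = 11.61 s.
Horizontal distance: R = vₓ t = 51.20 × 11.61 = 594.5 m.

594.5 m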